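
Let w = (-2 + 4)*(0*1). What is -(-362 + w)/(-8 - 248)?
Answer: -181/128 ≈ -1.4141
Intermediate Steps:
w = 0 (w = 2*0 = 0)
-(-362 + w)/(-8 - 248) = -(-362 + 0)/(-8 - 248) = -(-362)/(-256) = -(-362)*(-1)/256 = -1*181/128 = -181/128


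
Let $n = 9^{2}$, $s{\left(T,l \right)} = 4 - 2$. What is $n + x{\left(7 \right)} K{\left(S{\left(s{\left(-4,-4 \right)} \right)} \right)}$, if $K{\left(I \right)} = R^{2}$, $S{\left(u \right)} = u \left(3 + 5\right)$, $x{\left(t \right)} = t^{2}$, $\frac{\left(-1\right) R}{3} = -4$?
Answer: $7137$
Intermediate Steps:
$R = 12$ ($R = \left(-3\right) \left(-4\right) = 12$)
$s{\left(T,l \right)} = 2$
$S{\left(u \right)} = 8 u$ ($S{\left(u \right)} = u 8 = 8 u$)
$K{\left(I \right)} = 144$ ($K{\left(I \right)} = 12^{2} = 144$)
$n = 81$
$n + x{\left(7 \right)} K{\left(S{\left(s{\left(-4,-4 \right)} \right)} \right)} = 81 + 7^{2} \cdot 144 = 81 + 49 \cdot 144 = 81 + 7056 = 7137$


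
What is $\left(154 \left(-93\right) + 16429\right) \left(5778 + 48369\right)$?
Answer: $114087729$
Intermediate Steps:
$\left(154 \left(-93\right) + 16429\right) \left(5778 + 48369\right) = \left(-14322 + 16429\right) 54147 = 2107 \cdot 54147 = 114087729$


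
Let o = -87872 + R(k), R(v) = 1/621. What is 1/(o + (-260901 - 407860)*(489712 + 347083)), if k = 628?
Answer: -621/347521504246406 ≈ -1.7869e-12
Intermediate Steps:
R(v) = 1/621
o = -54568511/621 (o = -87872 + 1/621 = -54568511/621 ≈ -87872.)
1/(o + (-260901 - 407860)*(489712 + 347083)) = 1/(-54568511/621 + (-260901 - 407860)*(489712 + 347083)) = 1/(-54568511/621 - 668761*836795) = 1/(-54568511/621 - 559615860995) = 1/(-347521504246406/621) = -621/347521504246406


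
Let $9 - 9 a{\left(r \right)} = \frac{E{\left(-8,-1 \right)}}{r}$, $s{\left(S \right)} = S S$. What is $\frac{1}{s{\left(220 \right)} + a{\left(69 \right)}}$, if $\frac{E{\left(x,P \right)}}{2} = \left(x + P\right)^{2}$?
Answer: $\frac{23}{1113217} \approx 2.0661 \cdot 10^{-5}$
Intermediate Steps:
$E{\left(x,P \right)} = 2 \left(P + x\right)^{2}$ ($E{\left(x,P \right)} = 2 \left(x + P\right)^{2} = 2 \left(P + x\right)^{2}$)
$s{\left(S \right)} = S^{2}$
$a{\left(r \right)} = 1 - \frac{18}{r}$ ($a{\left(r \right)} = 1 - \frac{2 \left(-1 - 8\right)^{2} \frac{1}{r}}{9} = 1 - \frac{2 \left(-9\right)^{2} \frac{1}{r}}{9} = 1 - \frac{2 \cdot 81 \frac{1}{r}}{9} = 1 - \frac{162 \frac{1}{r}}{9} = 1 - \frac{18}{r}$)
$\frac{1}{s{\left(220 \right)} + a{\left(69 \right)}} = \frac{1}{220^{2} + \frac{-18 + 69}{69}} = \frac{1}{48400 + \frac{1}{69} \cdot 51} = \frac{1}{48400 + \frac{17}{23}} = \frac{1}{\frac{1113217}{23}} = \frac{23}{1113217}$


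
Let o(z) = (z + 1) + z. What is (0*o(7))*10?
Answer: 0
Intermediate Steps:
o(z) = 1 + 2*z (o(z) = (1 + z) + z = 1 + 2*z)
(0*o(7))*10 = (0*(1 + 2*7))*10 = (0*(1 + 14))*10 = (0*15)*10 = 0*10 = 0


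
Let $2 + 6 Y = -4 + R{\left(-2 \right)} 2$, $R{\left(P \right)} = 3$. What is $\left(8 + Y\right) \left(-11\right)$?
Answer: $-88$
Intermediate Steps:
$Y = 0$ ($Y = - \frac{1}{3} + \frac{-4 + 3 \cdot 2}{6} = - \frac{1}{3} + \frac{-4 + 6}{6} = - \frac{1}{3} + \frac{1}{6} \cdot 2 = - \frac{1}{3} + \frac{1}{3} = 0$)
$\left(8 + Y\right) \left(-11\right) = \left(8 + 0\right) \left(-11\right) = 8 \left(-11\right) = -88$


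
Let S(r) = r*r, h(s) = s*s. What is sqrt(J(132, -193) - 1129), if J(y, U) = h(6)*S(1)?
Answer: I*sqrt(1093) ≈ 33.061*I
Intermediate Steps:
h(s) = s**2
S(r) = r**2
J(y, U) = 36 (J(y, U) = 6**2*1**2 = 36*1 = 36)
sqrt(J(132, -193) - 1129) = sqrt(36 - 1129) = sqrt(-1093) = I*sqrt(1093)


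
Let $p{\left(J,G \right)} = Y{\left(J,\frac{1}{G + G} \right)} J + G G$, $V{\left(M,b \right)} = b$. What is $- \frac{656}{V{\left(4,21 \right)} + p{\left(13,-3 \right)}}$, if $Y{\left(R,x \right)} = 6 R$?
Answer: $- \frac{164}{261} \approx -0.62835$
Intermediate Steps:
$p{\left(J,G \right)} = G^{2} + 6 J^{2}$ ($p{\left(J,G \right)} = 6 J J + G G = 6 J^{2} + G^{2} = G^{2} + 6 J^{2}$)
$- \frac{656}{V{\left(4,21 \right)} + p{\left(13,-3 \right)}} = - \frac{656}{21 + \left(\left(-3\right)^{2} + 6 \cdot 13^{2}\right)} = - \frac{656}{21 + \left(9 + 6 \cdot 169\right)} = - \frac{656}{21 + \left(9 + 1014\right)} = - \frac{656}{21 + 1023} = - \frac{656}{1044} = \left(-656\right) \frac{1}{1044} = - \frac{164}{261}$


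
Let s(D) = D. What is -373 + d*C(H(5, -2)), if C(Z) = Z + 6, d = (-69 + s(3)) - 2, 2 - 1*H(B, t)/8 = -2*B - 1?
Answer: -7853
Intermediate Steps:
H(B, t) = 24 + 16*B (H(B, t) = 16 - 8*(-2*B - 1) = 16 - 8*(-1 - 2*B) = 16 + (8 + 16*B) = 24 + 16*B)
d = -68 (d = (-69 + 3) - 2 = -66 - 2 = -68)
C(Z) = 6 + Z
-373 + d*C(H(5, -2)) = -373 - 68*(6 + (24 + 16*5)) = -373 - 68*(6 + (24 + 80)) = -373 - 68*(6 + 104) = -373 - 68*110 = -373 - 7480 = -7853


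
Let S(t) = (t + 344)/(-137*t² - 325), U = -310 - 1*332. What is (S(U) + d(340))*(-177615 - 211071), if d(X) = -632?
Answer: 13871042287498308/56466793 ≈ 2.4565e+8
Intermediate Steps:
U = -642 (U = -310 - 332 = -642)
S(t) = (344 + t)/(-325 - 137*t²)
(S(U) + d(340))*(-177615 - 211071) = ((-344 - 1*(-642))/(325 + 137*(-642)²) - 632)*(-177615 - 211071) = ((-344 + 642)/(325 + 137*412164) - 632)*(-388686) = (298/(325 + 56466468) - 632)*(-388686) = (298/56466793 - 632)*(-388686) = -35687012878/56466793*(-388686) = 13871042287498308/56466793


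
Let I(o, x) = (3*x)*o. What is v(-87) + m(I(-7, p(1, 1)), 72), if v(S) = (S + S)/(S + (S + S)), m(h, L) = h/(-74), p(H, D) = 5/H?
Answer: 463/222 ≈ 2.0856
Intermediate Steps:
I(o, x) = 3*o*x
m(h, L) = -h/74 (m(h, L) = h*(-1/74) = -h/74)
v(S) = ⅔ (v(S) = (2*S)/(S + 2*S) = (2*S)/((3*S)) = (2*S)*(1/(3*S)) = ⅔)
v(-87) + m(I(-7, p(1, 1)), 72) = ⅔ - 3*(-7)*5/1/74 = ⅔ - 3*(-7)*5*1/74 = ⅔ - 3*(-7)*5/74 = ⅔ - 1/74*(-105) = ⅔ + 105/74 = 463/222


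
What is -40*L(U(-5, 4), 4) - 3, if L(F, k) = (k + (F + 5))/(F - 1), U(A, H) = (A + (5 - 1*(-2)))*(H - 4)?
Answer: 357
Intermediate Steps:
U(A, H) = (-4 + H)*(7 + A) (U(A, H) = (A + (5 + 2))*(-4 + H) = (A + 7)*(-4 + H) = (7 + A)*(-4 + H) = (-4 + H)*(7 + A))
L(F, k) = (5 + F + k)/(-1 + F) (L(F, k) = (k + (5 + F))/(-1 + F) = (5 + F + k)/(-1 + F))
-40*L(U(-5, 4), 4) - 3 = -40*(5 + (-28 - 4*(-5) + 7*4 - 5*4) + 4)/(-1 + (-28 - 4*(-5) + 7*4 - 5*4)) - 3 = -40*(5 + (-28 + 20 + 28 - 20) + 4)/(-1 + (-28 + 20 + 28 - 20)) - 3 = -40*(5 + 0 + 4)/(-1 + 0) - 3 = -40*9/(-1) - 3 = -(-40)*9 - 3 = -40*(-9) - 3 = 360 - 3 = 357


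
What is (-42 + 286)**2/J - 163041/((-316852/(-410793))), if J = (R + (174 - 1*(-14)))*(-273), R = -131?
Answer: -1042233979744465/4930533972 ≈ -2.1138e+5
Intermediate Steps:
J = -15561 (J = (-131 + (174 - 1*(-14)))*(-273) = (-131 + (174 + 14))*(-273) = (-131 + 188)*(-273) = 57*(-273) = -15561)
(-42 + 286)**2/J - 163041/((-316852/(-410793))) = (-42 + 286)**2/(-15561) - 163041/((-316852/(-410793))) = 244**2*(-1/15561) - 163041/((-316852*(-1/410793))) = 59536*(-1/15561) - 163041/316852/410793 = -59536/15561 - 163041*410793/316852 = -59536/15561 - 66976101513/316852 = -1042233979744465/4930533972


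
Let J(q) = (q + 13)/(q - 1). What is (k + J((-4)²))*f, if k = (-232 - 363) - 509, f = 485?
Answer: -1603507/3 ≈ -5.3450e+5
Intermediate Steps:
k = -1104 (k = -595 - 509 = -1104)
J(q) = (13 + q)/(-1 + q)
(k + J((-4)²))*f = (-1104 + (13 + (-4)²)/(-1 + (-4)²))*485 = (-1104 + (13 + 16)/(-1 + 16))*485 = (-1104 + 29/15)*485 = -16531/15*485 = -1603507/3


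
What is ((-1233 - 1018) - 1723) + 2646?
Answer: -1328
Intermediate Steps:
((-1233 - 1018) - 1723) + 2646 = (-2251 - 1723) + 2646 = -3974 + 2646 = -1328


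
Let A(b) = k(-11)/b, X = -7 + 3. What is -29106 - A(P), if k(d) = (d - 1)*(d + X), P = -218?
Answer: -3172464/109 ≈ -29105.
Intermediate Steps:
X = -4
k(d) = (-1 + d)*(-4 + d) (k(d) = (d - 1)*(d - 4) = (-1 + d)*(-4 + d))
A(b) = 180/b (A(b) = (4 + (-11)² - 5*(-11))/b = (4 + 121 + 55)/b = 180/b)
-29106 - A(P) = -29106 - 180/(-218) = -29106 - 180*(-1)/218 = -29106 - 1*(-90/109) = -29106 + 90/109 = -3172464/109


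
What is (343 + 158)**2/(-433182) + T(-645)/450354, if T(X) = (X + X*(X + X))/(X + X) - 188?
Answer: -12599992041/21676138492 ≈ -0.58128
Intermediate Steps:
T(X) = -188 + (X + 2*X**2)/(2*X) (T(X) = (X + X*(2*X))/((2*X)) - 188 = (X + 2*X**2)*(1/(2*X)) - 188 = (X + 2*X**2)/(2*X) - 188 = -188 + (X + 2*X**2)/(2*X))
(343 + 158)**2/(-433182) + T(-645)/450354 = (343 + 158)**2/(-433182) + (-375/2 - 645)/450354 = 501**2*(-1/433182) - 1665/2*1/450354 = 251001*(-1/433182) - 555/300236 = -83667/144394 - 555/300236 = -12599992041/21676138492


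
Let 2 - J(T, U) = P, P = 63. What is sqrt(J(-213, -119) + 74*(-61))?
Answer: 5*I*sqrt(183) ≈ 67.639*I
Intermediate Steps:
J(T, U) = -61 (J(T, U) = 2 - 1*63 = 2 - 63 = -61)
sqrt(J(-213, -119) + 74*(-61)) = sqrt(-61 + 74*(-61)) = sqrt(-61 - 4514) = sqrt(-4575) = 5*I*sqrt(183)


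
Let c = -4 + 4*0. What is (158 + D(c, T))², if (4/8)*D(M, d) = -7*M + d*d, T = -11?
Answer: 207936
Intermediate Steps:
c = -4 (c = -4 + 0 = -4)
D(M, d) = -14*M + 2*d² (D(M, d) = 2*(-7*M + d*d) = 2*(-7*M + d²) = 2*(d² - 7*M) = -14*M + 2*d²)
(158 + D(c, T))² = (158 + (-14*(-4) + 2*(-11)²))² = (158 + (56 + 2*121))² = (158 + (56 + 242))² = (158 + 298)² = 456² = 207936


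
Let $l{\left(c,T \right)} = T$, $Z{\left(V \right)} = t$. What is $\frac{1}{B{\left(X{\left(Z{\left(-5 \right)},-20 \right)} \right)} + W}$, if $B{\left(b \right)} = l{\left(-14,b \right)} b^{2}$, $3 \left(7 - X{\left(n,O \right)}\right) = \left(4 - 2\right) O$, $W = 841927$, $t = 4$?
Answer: $\frac{27}{22959010} \approx 1.176 \cdot 10^{-6}$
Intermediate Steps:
$Z{\left(V \right)} = 4$
$X{\left(n,O \right)} = 7 - \frac{2 O}{3}$ ($X{\left(n,O \right)} = 7 - \frac{\left(4 - 2\right) O}{3} = 7 - \frac{2 O}{3}$)
$B{\left(b \right)} = b^{3}$ ($B{\left(b \right)} = b b^{2} = b^{3}$)
$\frac{1}{B{\left(X{\left(Z{\left(-5 \right)},-20 \right)} \right)} + W} = \frac{1}{\left(7 - - \frac{40}{3}\right)^{3} + 841927} = \frac{1}{\left(7 + \frac{40}{3}\right)^{3} + 841927} = \frac{1}{\left(\frac{61}{3}\right)^{3} + 841927} = \frac{1}{\frac{226981}{27} + 841927} = \frac{1}{\frac{22959010}{27}} = \frac{27}{22959010}$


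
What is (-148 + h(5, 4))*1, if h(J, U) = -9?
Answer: -157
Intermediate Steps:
(-148 + h(5, 4))*1 = (-148 - 9)*1 = -157*1 = -157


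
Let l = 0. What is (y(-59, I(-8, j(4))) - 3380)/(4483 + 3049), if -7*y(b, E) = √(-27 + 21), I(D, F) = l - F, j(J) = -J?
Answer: -845/1883 - I*√6/52724 ≈ -0.44875 - 4.6459e-5*I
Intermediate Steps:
I(D, F) = -F (I(D, F) = 0 - F = -F)
y(b, E) = -I*√6/7 (y(b, E) = -√(-27 + 21)/7 = -I*√6/7)
(y(-59, I(-8, j(4))) - 3380)/(4483 + 3049) = (-I*√6/7 - 3380)/(4483 + 3049) = (-3380 - I*√6/7)/7532 = (-3380 - I*√6/7)*(1/7532) = -845/1883 - I*√6/52724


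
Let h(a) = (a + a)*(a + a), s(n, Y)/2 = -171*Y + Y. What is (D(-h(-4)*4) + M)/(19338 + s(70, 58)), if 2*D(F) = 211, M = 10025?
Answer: -20261/764 ≈ -26.520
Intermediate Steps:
s(n, Y) = -340*Y (s(n, Y) = 2*(-171*Y + Y) = 2*(-170*Y) = -340*Y)
h(a) = 4*a**2 (h(a) = (2*a)*(2*a) = 4*a**2)
D(F) = 211/2 (D(F) = (1/2)*211 = 211/2)
(D(-h(-4)*4) + M)/(19338 + s(70, 58)) = (211/2 + 10025)/(19338 - 340*58) = 20261/(2*(19338 - 19720)) = (20261/2)/(-382) = (20261/2)*(-1/382) = -20261/764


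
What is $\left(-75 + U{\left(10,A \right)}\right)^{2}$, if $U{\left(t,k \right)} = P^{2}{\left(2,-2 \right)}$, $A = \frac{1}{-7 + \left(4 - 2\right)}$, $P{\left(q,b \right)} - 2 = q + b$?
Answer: $5041$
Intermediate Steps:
$P{\left(q,b \right)} = 2 + b + q$ ($P{\left(q,b \right)} = 2 + \left(q + b\right) = 2 + \left(b + q\right) = 2 + b + q$)
$A = - \frac{1}{5}$ ($A = \frac{1}{-7 + \left(4 - 2\right)} = \frac{1}{-7 + 2} = \frac{1}{-5} = - \frac{1}{5} \approx -0.2$)
$U{\left(t,k \right)} = 4$ ($U{\left(t,k \right)} = \left(2 - 2 + 2\right)^{2} = 2^{2} = 4$)
$\left(-75 + U{\left(10,A \right)}\right)^{2} = \left(-75 + 4\right)^{2} = \left(-71\right)^{2} = 5041$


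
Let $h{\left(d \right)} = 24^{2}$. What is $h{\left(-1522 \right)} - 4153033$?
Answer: $-4152457$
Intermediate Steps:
$h{\left(d \right)} = 576$
$h{\left(-1522 \right)} - 4153033 = 576 - 4153033 = -4152457$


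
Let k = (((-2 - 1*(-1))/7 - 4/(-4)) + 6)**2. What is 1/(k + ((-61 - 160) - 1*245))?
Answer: -49/20530 ≈ -0.0023868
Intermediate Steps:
k = 2304/49 (k = (((-2 + 1)*(1/7) - 4*(-1/4)) + 6)**2 = ((-1*1/7 + 1) + 6)**2 = ((-1/7 + 1) + 6)**2 = (6/7 + 6)**2 = (48/7)**2 = 2304/49 ≈ 47.020)
1/(k + ((-61 - 160) - 1*245)) = 1/(2304/49 + ((-61 - 160) - 1*245)) = 1/(2304/49 + (-221 - 245)) = 1/(2304/49 - 466) = 1/(-20530/49) = -49/20530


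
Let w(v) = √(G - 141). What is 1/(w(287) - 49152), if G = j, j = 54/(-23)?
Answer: -376832/18522047563 - I*√75831/55566142689 ≈ -2.0345e-5 - 4.9558e-9*I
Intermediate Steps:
j = -54/23 (j = 54*(-1/23) = -54/23 ≈ -2.3478)
G = -54/23 ≈ -2.3478
w(v) = I*√75831/23 (w(v) = √(-54/23 - 141) = √(-3297/23) = I*√75831/23)
1/(w(287) - 49152) = 1/(I*√75831/23 - 49152) = 1/(-49152 + I*√75831/23)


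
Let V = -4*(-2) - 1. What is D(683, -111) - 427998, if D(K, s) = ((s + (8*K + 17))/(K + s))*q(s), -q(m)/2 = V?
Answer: -61222509/143 ≈ -4.2813e+5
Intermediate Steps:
V = 7 (V = 8 - 1 = 7)
q(m) = -14 (q(m) = -2*7 = -14)
D(K, s) = -14*(17 + s + 8*K)/(K + s) (D(K, s) = ((s + (8*K + 17))/(K + s))*(-14) = ((s + (17 + 8*K))/(K + s))*(-14) = ((17 + s + 8*K)/(K + s))*(-14) = -14*(17 + s + 8*K)/(K + s))
D(683, -111) - 427998 = 14*(-17 - 1*(-111) - 8*683)/(683 - 111) - 427998 = 14*(-17 + 111 - 5464)/572 - 427998 = 14*(1/572)*(-5370) - 427998 = -18795/143 - 427998 = -61222509/143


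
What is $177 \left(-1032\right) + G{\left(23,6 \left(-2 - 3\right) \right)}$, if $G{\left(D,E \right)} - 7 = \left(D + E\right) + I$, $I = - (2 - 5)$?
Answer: $-182661$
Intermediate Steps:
$I = 3$ ($I = \left(-1\right) \left(-3\right) = 3$)
$G{\left(D,E \right)} = 10 + D + E$ ($G{\left(D,E \right)} = 7 + \left(\left(D + E\right) + 3\right) = 7 + \left(3 + D + E\right) = 10 + D + E$)
$177 \left(-1032\right) + G{\left(23,6 \left(-2 - 3\right) \right)} = 177 \left(-1032\right) + \left(10 + 23 + 6 \left(-2 - 3\right)\right) = -182664 + \left(10 + 23 + 6 \left(-5\right)\right) = -182664 + \left(10 + 23 - 30\right) = -182664 + 3 = -182661$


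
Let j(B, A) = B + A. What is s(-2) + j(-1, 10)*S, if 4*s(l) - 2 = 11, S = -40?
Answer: -1427/4 ≈ -356.75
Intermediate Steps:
j(B, A) = A + B
s(l) = 13/4 (s(l) = 1/2 + (1/4)*11 = 1/2 + 11/4 = 13/4)
s(-2) + j(-1, 10)*S = 13/4 + (10 - 1)*(-40) = 13/4 + 9*(-40) = 13/4 - 360 = -1427/4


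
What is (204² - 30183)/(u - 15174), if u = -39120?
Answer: -3811/18098 ≈ -0.21058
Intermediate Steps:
(204² - 30183)/(u - 15174) = (204² - 30183)/(-39120 - 15174) = (41616 - 30183)/(-54294) = 11433*(-1/54294) = -3811/18098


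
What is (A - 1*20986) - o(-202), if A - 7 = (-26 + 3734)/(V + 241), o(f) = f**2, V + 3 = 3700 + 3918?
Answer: -121340885/1964 ≈ -61783.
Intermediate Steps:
V = 7615 (V = -3 + (3700 + 3918) = -3 + 7618 = 7615)
A = 14675/1964 (A = 7 + (-26 + 3734)/(7615 + 241) = 7 + 3708/7856 = 7 + 3708*(1/7856) = 7 + 927/1964 = 14675/1964 ≈ 7.4720)
(A - 1*20986) - o(-202) = (14675/1964 - 1*20986) - 1*(-202)**2 = (14675/1964 - 20986) - 1*40804 = -41201829/1964 - 40804 = -121340885/1964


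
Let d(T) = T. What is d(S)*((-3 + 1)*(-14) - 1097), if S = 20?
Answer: -21380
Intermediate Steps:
d(S)*((-3 + 1)*(-14) - 1097) = 20*((-3 + 1)*(-14) - 1097) = 20*(-2*(-14) - 1097) = 20*(28 - 1097) = 20*(-1069) = -21380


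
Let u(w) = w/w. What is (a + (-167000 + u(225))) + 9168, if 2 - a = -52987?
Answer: -104842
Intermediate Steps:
a = 52989 (a = 2 - 1*(-52987) = 2 + 52987 = 52989)
u(w) = 1
(a + (-167000 + u(225))) + 9168 = (52989 + (-167000 + 1)) + 9168 = (52989 - 166999) + 9168 = -114010 + 9168 = -104842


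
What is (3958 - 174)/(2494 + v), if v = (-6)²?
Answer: 172/115 ≈ 1.4957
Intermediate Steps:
v = 36
(3958 - 174)/(2494 + v) = (3958 - 174)/(2494 + 36) = 3784/2530 = 3784*(1/2530) = 172/115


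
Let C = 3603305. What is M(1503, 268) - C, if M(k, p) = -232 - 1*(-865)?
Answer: -3602672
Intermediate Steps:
M(k, p) = 633 (M(k, p) = -232 + 865 = 633)
M(1503, 268) - C = 633 - 1*3603305 = 633 - 3603305 = -3602672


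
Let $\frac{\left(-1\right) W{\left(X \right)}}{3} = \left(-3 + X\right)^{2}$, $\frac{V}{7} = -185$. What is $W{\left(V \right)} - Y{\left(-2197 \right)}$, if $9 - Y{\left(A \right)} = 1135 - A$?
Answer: $-5051089$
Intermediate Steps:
$Y{\left(A \right)} = -1126 + A$ ($Y{\left(A \right)} = 9 - \left(1135 - A\right) = 9 + \left(-1135 + A\right) = -1126 + A$)
$V = -1295$ ($V = 7 \left(-185\right) = -1295$)
$W{\left(X \right)} = - 3 \left(-3 + X\right)^{2}$
$W{\left(V \right)} - Y{\left(-2197 \right)} = - 3 \left(-3 - 1295\right)^{2} - \left(-1126 - 2197\right) = - 3 \left(-1298\right)^{2} - -3323 = \left(-3\right) 1684804 + 3323 = -5054412 + 3323 = -5051089$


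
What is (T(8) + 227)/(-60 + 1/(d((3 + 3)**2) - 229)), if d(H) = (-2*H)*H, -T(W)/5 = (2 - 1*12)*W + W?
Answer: -1655927/169261 ≈ -9.7833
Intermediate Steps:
T(W) = 45*W (T(W) = -5*((2 - 1*12)*W + W) = -5*((2 - 12)*W + W) = -5*(-10*W + W) = -(-45)*W = 45*W)
d(H) = -2*H**2
(T(8) + 227)/(-60 + 1/(d((3 + 3)**2) - 229)) = (45*8 + 227)/(-60 + 1/(-2*(3 + 3)**4 - 229)) = (360 + 227)/(-60 + 1/(-2*(6**2)**2 - 229)) = 587/(-60 + 1/(-2*36**2 - 229)) = 587/(-60 + 1/(-2*1296 - 229)) = 587/(-60 + 1/(-2592 - 229)) = 587/(-60 + 1/(-2821)) = 587/(-60 - 1/2821) = 587/(-169261/2821) = 587*(-2821/169261) = -1655927/169261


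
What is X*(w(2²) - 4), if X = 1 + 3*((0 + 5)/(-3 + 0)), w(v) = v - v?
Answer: 16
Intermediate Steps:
w(v) = 0
X = -4 (X = 1 + 3*(5/(-3)) = 1 + 3*(5*(-⅓)) = 1 + 3*(-5/3) = 1 - 5 = -4)
X*(w(2²) - 4) = -4*(0 - 4) = -4*(-4) = 16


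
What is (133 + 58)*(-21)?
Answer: -4011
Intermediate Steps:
(133 + 58)*(-21) = 191*(-21) = -4011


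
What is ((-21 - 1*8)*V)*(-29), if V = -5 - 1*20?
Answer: -21025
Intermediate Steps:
V = -25 (V = -5 - 20 = -25)
((-21 - 1*8)*V)*(-29) = ((-21 - 1*8)*(-25))*(-29) = ((-21 - 8)*(-25))*(-29) = -29*(-25)*(-29) = 725*(-29) = -21025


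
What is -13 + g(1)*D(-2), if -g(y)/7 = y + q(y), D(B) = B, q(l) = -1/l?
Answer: -13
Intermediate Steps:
g(y) = -7*y + 7/y (g(y) = -7*(y - 1/y) = -7*y + 7/y)
-13 + g(1)*D(-2) = -13 + (-7*1 + 7/1)*(-2) = -13 + (-7 + 7*1)*(-2) = -13 + (-7 + 7)*(-2) = -13 + 0*(-2) = -13 + 0 = -13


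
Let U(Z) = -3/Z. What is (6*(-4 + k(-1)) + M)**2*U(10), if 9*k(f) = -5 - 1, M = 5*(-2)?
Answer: -2166/5 ≈ -433.20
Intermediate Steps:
M = -10
k(f) = -2/3 (k(f) = (-5 - 1)/9 = (1/9)*(-6) = -2/3)
(6*(-4 + k(-1)) + M)**2*U(10) = (6*(-4 - 2/3) - 10)**2*(-3/10) = (6*(-14/3) - 10)**2*(-3*1/10) = (-28 - 10)**2*(-3/10) = (-38)**2*(-3/10) = 1444*(-3/10) = -2166/5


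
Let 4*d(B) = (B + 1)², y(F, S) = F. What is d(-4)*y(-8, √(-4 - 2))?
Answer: -18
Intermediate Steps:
d(B) = (1 + B)²/4 (d(B) = (B + 1)²/4 = (1 + B)²/4)
d(-4)*y(-8, √(-4 - 2)) = ((1 - 4)²/4)*(-8) = ((¼)*(-3)²)*(-8) = ((¼)*9)*(-8) = (9/4)*(-8) = -18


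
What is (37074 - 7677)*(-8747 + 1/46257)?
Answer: -3964773174422/15419 ≈ -2.5714e+8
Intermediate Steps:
(37074 - 7677)*(-8747 + 1/46257) = 29397*(-8747 + 1/46257) = 29397*(-404609978/46257) = -3964773174422/15419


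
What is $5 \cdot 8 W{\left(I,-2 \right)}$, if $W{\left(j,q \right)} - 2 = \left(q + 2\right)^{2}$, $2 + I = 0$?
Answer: $80$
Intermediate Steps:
$I = -2$ ($I = -2 + 0 = -2$)
$W{\left(j,q \right)} = 2 + \left(2 + q\right)^{2}$ ($W{\left(j,q \right)} = 2 + \left(q + 2\right)^{2} = 2 + \left(2 + q\right)^{2}$)
$5 \cdot 8 W{\left(I,-2 \right)} = 5 \cdot 8 \left(2 + \left(2 - 2\right)^{2}\right) = 40 \left(2 + 0^{2}\right) = 40 \left(2 + 0\right) = 40 \cdot 2 = 80$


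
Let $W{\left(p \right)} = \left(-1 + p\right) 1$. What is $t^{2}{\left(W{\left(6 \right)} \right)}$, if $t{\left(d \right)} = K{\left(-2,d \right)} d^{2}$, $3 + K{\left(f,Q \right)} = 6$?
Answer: $5625$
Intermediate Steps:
$K{\left(f,Q \right)} = 3$ ($K{\left(f,Q \right)} = -3 + 6 = 3$)
$W{\left(p \right)} = -1 + p$
$t{\left(d \right)} = 3 d^{2}$
$t^{2}{\left(W{\left(6 \right)} \right)} = \left(3 \left(-1 + 6\right)^{2}\right)^{2} = \left(3 \cdot 5^{2}\right)^{2} = \left(3 \cdot 25\right)^{2} = 75^{2} = 5625$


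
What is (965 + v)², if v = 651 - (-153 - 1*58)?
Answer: 3337929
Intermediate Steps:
v = 862 (v = 651 - (-153 - 58) = 651 - 1*(-211) = 651 + 211 = 862)
(965 + v)² = (965 + 862)² = 1827² = 3337929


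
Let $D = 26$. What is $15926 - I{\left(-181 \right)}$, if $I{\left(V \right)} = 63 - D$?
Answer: $15889$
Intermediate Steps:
$I{\left(V \right)} = 37$ ($I{\left(V \right)} = 63 - 26 = 37$)
$15926 - I{\left(-181 \right)} = 15926 - 37 = 15889$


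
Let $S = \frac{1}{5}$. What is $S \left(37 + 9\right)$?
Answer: $\frac{46}{5} \approx 9.2$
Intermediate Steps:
$S = \frac{1}{5} \approx 0.2$
$S \left(37 + 9\right) = \frac{37 + 9}{5} = \frac{1}{5} \cdot 46 = \frac{46}{5}$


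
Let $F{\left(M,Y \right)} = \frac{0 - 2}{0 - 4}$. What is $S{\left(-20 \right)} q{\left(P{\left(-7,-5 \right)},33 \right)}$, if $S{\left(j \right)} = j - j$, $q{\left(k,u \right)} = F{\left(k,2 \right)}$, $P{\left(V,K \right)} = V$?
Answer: $0$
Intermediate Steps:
$F{\left(M,Y \right)} = \frac{1}{2}$ ($F{\left(M,Y \right)} = - \frac{2}{-4} = \left(-2\right) \left(- \frac{1}{4}\right) = \frac{1}{2}$)
$q{\left(k,u \right)} = \frac{1}{2}$
$S{\left(j \right)} = 0$
$S{\left(-20 \right)} q{\left(P{\left(-7,-5 \right)},33 \right)} = 0 \cdot \frac{1}{2} = 0$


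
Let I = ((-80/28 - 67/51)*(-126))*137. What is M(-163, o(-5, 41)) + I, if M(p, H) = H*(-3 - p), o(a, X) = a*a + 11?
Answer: 1321878/17 ≈ 77758.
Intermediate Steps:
o(a, X) = 11 + a² (o(a, X) = a² + 11 = 11 + a²)
I = 1223958/17 (I = ((-80*1/28 - 67*1/51)*(-126))*137 = ((-20/7 - 67/51)*(-126))*137 = -1489/357*(-126)*137 = (8934/17)*137 = 1223958/17 ≈ 71998.)
M(-163, o(-5, 41)) + I = -(11 + (-5)²)*(3 - 163) + 1223958/17 = -1*(11 + 25)*(-160) + 1223958/17 = -1*36*(-160) + 1223958/17 = 5760 + 1223958/17 = 1321878/17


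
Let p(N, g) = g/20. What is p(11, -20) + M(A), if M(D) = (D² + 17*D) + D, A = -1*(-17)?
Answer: 594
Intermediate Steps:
p(N, g) = g/20 (p(N, g) = g*(1/20) = g/20)
A = 17
M(D) = D² + 18*D
p(11, -20) + M(A) = (1/20)*(-20) + 17*(18 + 17) = -1 + 17*35 = -1 + 595 = 594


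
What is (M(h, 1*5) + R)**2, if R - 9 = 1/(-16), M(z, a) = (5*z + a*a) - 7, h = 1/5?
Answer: 199809/256 ≈ 780.50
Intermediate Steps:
h = 1/5 ≈ 0.20000
M(z, a) = -7 + a**2 + 5*z (M(z, a) = (5*z + a**2) - 7 = (a**2 + 5*z) - 7 = -7 + a**2 + 5*z)
R = 143/16 (R = 9 + 1/(-16) = 9 - 1/16 = 143/16 ≈ 8.9375)
(M(h, 1*5) + R)**2 = ((-7 + (1*5)**2 + 5*(1/5)) + 143/16)**2 = ((-7 + 5**2 + 1) + 143/16)**2 = ((-7 + 25 + 1) + 143/16)**2 = (19 + 143/16)**2 = (447/16)**2 = 199809/256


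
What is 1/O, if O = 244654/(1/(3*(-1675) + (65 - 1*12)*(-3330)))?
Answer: -1/44408370810 ≈ -2.2518e-11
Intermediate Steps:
O = -44408370810 (O = 244654/(1/(-5025 + (65 - 12)*(-3330))) = 244654/(1/(-5025 + 53*(-3330))) = 244654/(1/(-5025 - 176490)) = 244654/(1/(-181515)) = 244654/(-1/181515) = 244654*(-181515) = -44408370810)
1/O = 1/(-44408370810) = -1/44408370810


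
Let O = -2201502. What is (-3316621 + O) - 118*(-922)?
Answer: -5409327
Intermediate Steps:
(-3316621 + O) - 118*(-922) = (-3316621 - 2201502) - 118*(-922) = -5518123 + 108796 = -5409327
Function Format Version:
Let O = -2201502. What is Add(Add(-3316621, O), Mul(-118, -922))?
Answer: -5409327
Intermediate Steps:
Add(Add(-3316621, O), Mul(-118, -922)) = Add(Add(-3316621, -2201502), Mul(-118, -922)) = Add(-5518123, 108796) = -5409327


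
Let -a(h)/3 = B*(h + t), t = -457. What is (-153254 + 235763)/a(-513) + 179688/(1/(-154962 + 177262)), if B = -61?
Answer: 237096698780497/59170 ≈ 4.0070e+9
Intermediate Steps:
a(h) = -83631 + 183*h (a(h) = -(-183)*(h - 457) = -(-183)*(-457 + h) = -3*(27877 - 61*h) = -83631 + 183*h)
(-153254 + 235763)/a(-513) + 179688/(1/(-154962 + 177262)) = (-153254 + 235763)/(-83631 + 183*(-513)) + 179688/(1/(-154962 + 177262)) = 82509/(-83631 - 93879) + 179688/(1/22300) = 82509/(-177510) + 179688/(1/22300) = 82509*(-1/177510) + 179688*22300 = -27503/59170 + 4007042400 = 237096698780497/59170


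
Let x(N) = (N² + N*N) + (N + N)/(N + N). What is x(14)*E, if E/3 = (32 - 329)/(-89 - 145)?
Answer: 38907/26 ≈ 1496.4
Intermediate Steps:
E = 99/26 (E = 3*((32 - 329)/(-89 - 145)) = 3*(-297/(-234)) = 3*(-297*(-1/234)) = 3*(33/26) = 99/26 ≈ 3.8077)
x(N) = 1 + 2*N² (x(N) = (N² + N²) + (2*N)/((2*N)) = 2*N² + (2*N)*(1/(2*N)) = 2*N² + 1 = 1 + 2*N²)
x(14)*E = (1 + 2*14²)*(99/26) = (1 + 2*196)*(99/26) = (1 + 392)*(99/26) = 393*(99/26) = 38907/26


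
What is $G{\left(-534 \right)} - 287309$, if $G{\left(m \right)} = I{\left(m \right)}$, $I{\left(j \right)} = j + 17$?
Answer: $-287826$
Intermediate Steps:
$I{\left(j \right)} = 17 + j$
$G{\left(m \right)} = 17 + m$
$G{\left(-534 \right)} - 287309 = \left(17 - 534\right) - 287309 = -517 - 287309 = -287826$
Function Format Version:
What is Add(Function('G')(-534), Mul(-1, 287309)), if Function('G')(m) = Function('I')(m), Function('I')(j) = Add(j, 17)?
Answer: -287826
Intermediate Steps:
Function('I')(j) = Add(17, j)
Function('G')(m) = Add(17, m)
Add(Function('G')(-534), Mul(-1, 287309)) = Add(Add(17, -534), Mul(-1, 287309)) = Add(-517, -287309) = -287826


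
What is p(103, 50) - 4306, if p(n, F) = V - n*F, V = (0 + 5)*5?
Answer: -9431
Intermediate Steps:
V = 25 (V = 5*5 = 25)
p(n, F) = 25 - F*n (p(n, F) = 25 - n*F = 25 - F*n)
p(103, 50) - 4306 = (25 - 1*50*103) - 4306 = (25 - 5150) - 4306 = -5125 - 4306 = -9431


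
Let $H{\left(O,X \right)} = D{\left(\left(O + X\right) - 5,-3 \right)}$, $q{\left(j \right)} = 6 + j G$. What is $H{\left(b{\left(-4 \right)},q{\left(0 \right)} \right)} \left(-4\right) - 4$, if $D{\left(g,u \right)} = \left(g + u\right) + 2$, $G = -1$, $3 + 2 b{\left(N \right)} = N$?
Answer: $10$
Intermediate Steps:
$b{\left(N \right)} = - \frac{3}{2} + \frac{N}{2}$
$D{\left(g,u \right)} = 2 + g + u$
$q{\left(j \right)} = 6 - j$ ($q{\left(j \right)} = 6 + j \left(-1\right) = 6 - j$)
$H{\left(O,X \right)} = -6 + O + X$ ($H{\left(O,X \right)} = 2 - \left(5 - O - X\right) - 3 = 2 + \left(-5 + O + X\right) - 3 = -6 + O + X$)
$H{\left(b{\left(-4 \right)},q{\left(0 \right)} \right)} \left(-4\right) - 4 = \left(-6 + \left(- \frac{3}{2} + \frac{1}{2} \left(-4\right)\right) + \left(6 - 0\right)\right) \left(-4\right) - 4 = \left(-6 - \frac{7}{2} + \left(6 + 0\right)\right) \left(-4\right) - 4 = \left(-6 - \frac{7}{2} + 6\right) \left(-4\right) - 4 = \left(- \frac{7}{2}\right) \left(-4\right) - 4 = 14 - 4 = 10$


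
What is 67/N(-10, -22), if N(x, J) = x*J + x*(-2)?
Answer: 67/240 ≈ 0.27917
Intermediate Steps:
N(x, J) = -2*x + J*x (N(x, J) = J*x - 2*x = -2*x + J*x)
67/N(-10, -22) = 67/((-10*(-2 - 22))) = 67/((-10*(-24))) = 67/240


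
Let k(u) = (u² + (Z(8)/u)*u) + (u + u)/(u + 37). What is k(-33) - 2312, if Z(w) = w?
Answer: -2463/2 ≈ -1231.5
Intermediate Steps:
k(u) = 8 + u² + 2*u/(37 + u) (k(u) = (u² + (8/u)*u) + (u + u)/(u + 37) = (u² + 8) + (2*u)/(37 + u) = (8 + u²) + 2*u/(37 + u) = 8 + u² + 2*u/(37 + u))
k(-33) - 2312 = (296 + (-33)³ + 10*(-33) + 37*(-33)²)/(37 - 33) - 2312 = (296 - 35937 - 330 + 37*1089)/4 - 2312 = (296 - 35937 - 330 + 40293)/4 - 2312 = (¼)*4322 - 2312 = 2161/2 - 2312 = -2463/2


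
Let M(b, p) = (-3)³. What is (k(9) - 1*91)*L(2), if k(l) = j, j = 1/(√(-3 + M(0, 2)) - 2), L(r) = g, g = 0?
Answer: 0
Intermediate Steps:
M(b, p) = -27
L(r) = 0
j = 1/(-2 + I*√30) (j = 1/(√(-3 - 27) - 2) = 1/(√(-30) - 2) = 1/(I*√30 - 2) = 1/(-2 + I*√30) ≈ -0.058824 - 0.16109*I)
k(l) = -1/17 - I*√30/34
(k(9) - 1*91)*L(2) = ((-1/17 - I*√30/34) - 1*91)*0 = ((-1/17 - I*√30/34) - 91)*0 = (-1548/17 - I*√30/34)*0 = 0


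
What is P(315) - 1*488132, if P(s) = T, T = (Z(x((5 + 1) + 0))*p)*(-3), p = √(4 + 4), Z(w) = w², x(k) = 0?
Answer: -488132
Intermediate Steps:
p = 2*√2 (p = √8 = 2*√2 ≈ 2.8284)
T = 0 (T = (0²*(2*√2))*(-3) = (0*(2*√2))*(-3) = 0*(-3) = 0)
P(s) = 0
P(315) - 1*488132 = 0 - 1*488132 = 0 - 488132 = -488132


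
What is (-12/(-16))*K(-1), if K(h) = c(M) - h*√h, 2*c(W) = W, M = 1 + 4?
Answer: 15/8 + 3*I/4 ≈ 1.875 + 0.75*I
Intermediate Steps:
M = 5
c(W) = W/2
K(h) = 5/2 - h^(3/2) (K(h) = (½)*5 - h*√h = 5/2 - h^(3/2))
(-12/(-16))*K(-1) = (-12/(-16))*(5/2 - (-1)^(3/2)) = (-1/16*(-12))*(5/2 - (-1)*I) = 3*(5/2 + I)/4 = 15/8 + 3*I/4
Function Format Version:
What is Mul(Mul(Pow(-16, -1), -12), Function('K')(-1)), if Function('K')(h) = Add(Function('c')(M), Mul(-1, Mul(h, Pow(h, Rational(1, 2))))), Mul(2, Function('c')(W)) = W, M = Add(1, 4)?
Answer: Add(Rational(15, 8), Mul(Rational(3, 4), I)) ≈ Add(1.8750, Mul(0.75000, I))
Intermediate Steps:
M = 5
Function('c')(W) = Mul(Rational(1, 2), W)
Function('K')(h) = Add(Rational(5, 2), Mul(-1, Pow(h, Rational(3, 2)))) (Function('K')(h) = Add(Mul(Rational(1, 2), 5), Mul(-1, Mul(h, Pow(h, Rational(1, 2))))) = Add(Rational(5, 2), Mul(-1, Pow(h, Rational(3, 2)))))
Mul(Mul(Pow(-16, -1), -12), Function('K')(-1)) = Mul(Mul(Pow(-16, -1), -12), Add(Rational(5, 2), Mul(-1, Pow(-1, Rational(3, 2))))) = Mul(Mul(Rational(-1, 16), -12), Add(Rational(5, 2), Mul(-1, Mul(-1, I)))) = Mul(Rational(3, 4), Add(Rational(5, 2), I)) = Add(Rational(15, 8), Mul(Rational(3, 4), I))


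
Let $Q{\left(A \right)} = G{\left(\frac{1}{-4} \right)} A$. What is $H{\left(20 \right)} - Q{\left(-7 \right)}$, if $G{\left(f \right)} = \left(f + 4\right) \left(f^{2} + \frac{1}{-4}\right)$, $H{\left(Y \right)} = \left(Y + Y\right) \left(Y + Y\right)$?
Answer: $\frac{102085}{64} \approx 1595.1$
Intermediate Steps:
$H{\left(Y \right)} = 4 Y^{2}$ ($H{\left(Y \right)} = 2 Y 2 Y = 4 Y^{2}$)
$G{\left(f \right)} = \left(4 + f\right) \left(- \frac{1}{4} + f^{2}\right)$ ($G{\left(f \right)} = \left(4 + f\right) \left(f^{2} - \frac{1}{4}\right) = \left(4 + f\right) \left(- \frac{1}{4} + f^{2}\right)$)
$Q{\left(A \right)} = - \frac{45 A}{64}$ ($Q{\left(A \right)} = \left(-1 + \left(\frac{1}{-4}\right)^{3} + 4 \left(\frac{1}{-4}\right)^{2} - \frac{1}{4 \left(-4\right)}\right) A = \left(-1 + \left(- \frac{1}{4}\right)^{3} + 4 \left(- \frac{1}{4}\right)^{2} - - \frac{1}{16}\right) A = \left(-1 - \frac{1}{64} + 4 \cdot \frac{1}{16} + \frac{1}{16}\right) A = \left(-1 - \frac{1}{64} + \frac{1}{4} + \frac{1}{16}\right) A = - \frac{45 A}{64}$)
$H{\left(20 \right)} - Q{\left(-7 \right)} = 4 \cdot 20^{2} - \left(- \frac{45}{64}\right) \left(-7\right) = 4 \cdot 400 - \frac{315}{64} = 1600 - \frac{315}{64} = \frac{102085}{64}$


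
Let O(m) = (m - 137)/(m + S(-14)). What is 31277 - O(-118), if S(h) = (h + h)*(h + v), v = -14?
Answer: 6943579/222 ≈ 31277.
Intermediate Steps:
S(h) = 2*h*(-14 + h) (S(h) = (h + h)*(h - 14) = (2*h)*(-14 + h) = 2*h*(-14 + h))
O(m) = (-137 + m)/(784 + m) (O(m) = (m - 137)/(m + 2*(-14)*(-14 - 14)) = (-137 + m)/(m + 2*(-14)*(-28)) = (-137 + m)/(m + 784) = (-137 + m)/(784 + m))
31277 - O(-118) = 31277 - (-137 - 118)/(784 - 118) = 31277 - (-255)/666 = 31277 - 1*(-85/222) = 31277 + 85/222 = 6943579/222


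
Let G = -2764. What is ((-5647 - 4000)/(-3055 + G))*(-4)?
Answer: -3508/529 ≈ -6.6314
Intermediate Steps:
((-5647 - 4000)/(-3055 + G))*(-4) = ((-5647 - 4000)/(-3055 - 2764))*(-4) = -9647/(-5819)*(-4) = -9647*(-1/5819)*(-4) = (877/529)*(-4) = -3508/529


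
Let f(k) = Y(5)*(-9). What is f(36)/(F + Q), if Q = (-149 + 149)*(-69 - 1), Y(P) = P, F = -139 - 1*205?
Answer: 45/344 ≈ 0.13081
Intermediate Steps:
F = -344 (F = -139 - 205 = -344)
Q = 0 (Q = 0*(-70) = 0)
f(k) = -45 (f(k) = 5*(-9) = -45)
f(36)/(F + Q) = -45/(-344 + 0) = -45/(-344) = -1/344*(-45) = 45/344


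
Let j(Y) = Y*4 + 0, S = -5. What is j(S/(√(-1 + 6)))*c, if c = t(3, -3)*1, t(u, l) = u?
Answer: -12*√5 ≈ -26.833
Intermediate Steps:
j(Y) = 4*Y (j(Y) = 4*Y + 0 = 4*Y)
c = 3 (c = 3*1 = 3)
j(S/(√(-1 + 6)))*c = (4*(-5/√(-1 + 6)))*3 = (4*(-5*√5/5))*3 = (4*(-√5))*3 = -4*√5*3 = -12*√5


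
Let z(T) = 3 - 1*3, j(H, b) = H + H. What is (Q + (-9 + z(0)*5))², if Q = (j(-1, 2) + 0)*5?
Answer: 361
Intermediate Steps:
j(H, b) = 2*H
z(T) = 0 (z(T) = 3 - 3 = 0)
Q = -10 (Q = (2*(-1) + 0)*5 = (-2 + 0)*5 = -2*5 = -10)
(Q + (-9 + z(0)*5))² = (-10 + (-9 + 0*5))² = (-10 + (-9 + 0))² = (-10 - 9)² = (-19)² = 361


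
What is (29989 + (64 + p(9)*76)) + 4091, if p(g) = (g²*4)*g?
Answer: 255760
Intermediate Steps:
p(g) = 4*g³ (p(g) = (4*g²)*g = 4*g³)
(29989 + (64 + p(9)*76)) + 4091 = (29989 + (64 + (4*9³)*76)) + 4091 = (29989 + (64 + (4*729)*76)) + 4091 = (29989 + (64 + 2916*76)) + 4091 = (29989 + (64 + 221616)) + 4091 = (29989 + 221680) + 4091 = 251669 + 4091 = 255760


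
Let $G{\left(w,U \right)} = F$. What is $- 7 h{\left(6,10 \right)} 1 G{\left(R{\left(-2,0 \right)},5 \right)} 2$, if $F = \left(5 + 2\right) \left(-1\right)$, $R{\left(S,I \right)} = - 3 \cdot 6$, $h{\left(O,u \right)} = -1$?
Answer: $-98$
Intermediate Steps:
$R{\left(S,I \right)} = -18$ ($R{\left(S,I \right)} = \left(-1\right) 18 = -18$)
$F = -7$ ($F = 7 \left(-1\right) = -7$)
$G{\left(w,U \right)} = -7$
$- 7 h{\left(6,10 \right)} 1 G{\left(R{\left(-2,0 \right)},5 \right)} 2 = \left(-7\right) \left(-1\right) 1 \left(-7\right) 2 = 7 \left(\left(-7\right) 2\right) = 7 \left(-14\right) = -98$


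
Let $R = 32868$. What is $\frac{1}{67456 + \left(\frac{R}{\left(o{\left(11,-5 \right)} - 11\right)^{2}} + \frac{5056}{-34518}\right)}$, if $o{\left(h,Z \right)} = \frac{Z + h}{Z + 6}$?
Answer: $\frac{431475}{29672783212} \approx 1.4541 \cdot 10^{-5}$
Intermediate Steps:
$o{\left(h,Z \right)} = \frac{Z + h}{6 + Z}$
$\frac{1}{67456 + \left(\frac{R}{\left(o{\left(11,-5 \right)} - 11\right)^{2}} + \frac{5056}{-34518}\right)} = \frac{1}{67456 + \left(\frac{32868}{\left(\frac{-5 + 11}{6 - 5} - 11\right)^{2}} + \frac{5056}{-34518}\right)} = \frac{1}{67456 + \left(\frac{32868}{\left(1^{-1} \cdot 6 - 11\right)^{2}} + 5056 \left(- \frac{1}{34518}\right)\right)} = \frac{1}{67456 - \left(\frac{2528}{17259} - \frac{32868}{\left(1 \cdot 6 - 11\right)^{2}}\right)} = \frac{1}{67456 - \left(\frac{2528}{17259} - \frac{32868}{\left(6 - 11\right)^{2}}\right)} = \frac{1}{67456 - \left(\frac{2528}{17259} - \frac{32868}{\left(-5\right)^{2}}\right)} = \frac{1}{67456 - \left(\frac{2528}{17259} - \frac{32868}{25}\right)} = \frac{1}{67456 + \left(32868 \cdot \frac{1}{25} - \frac{2528}{17259}\right)} = \frac{1}{67456 + \left(\frac{32868}{25} - \frac{2528}{17259}\right)} = \frac{1}{67456 + \frac{567205612}{431475}} = \frac{1}{\frac{29672783212}{431475}} = \frac{431475}{29672783212}$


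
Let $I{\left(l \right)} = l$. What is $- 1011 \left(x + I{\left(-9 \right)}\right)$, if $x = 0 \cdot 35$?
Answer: $9099$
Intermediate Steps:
$x = 0$
$- 1011 \left(x + I{\left(-9 \right)}\right) = - 1011 \left(0 - 9\right) = \left(-1011\right) \left(-9\right) = 9099$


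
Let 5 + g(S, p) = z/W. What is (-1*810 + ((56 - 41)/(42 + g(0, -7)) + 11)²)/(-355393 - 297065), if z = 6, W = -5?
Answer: 10887637/10452703389 ≈ 0.0010416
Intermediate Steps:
g(S, p) = -31/5 (g(S, p) = -5 + 6/(-5) = -5 + 6*(-⅕) = -5 - 6/5 = -31/5)
(-1*810 + ((56 - 41)/(42 + g(0, -7)) + 11)²)/(-355393 - 297065) = (-1*810 + ((56 - 41)/(42 - 31/5) + 11)²)/(-355393 - 297065) = (-810 + (15/(179/5) + 11)²)/(-652458) = (-810 + (15*(5/179) + 11)²)*(-1/652458) = (-810 + (75/179 + 11)²)*(-1/652458) = (-810 + (2044/179)²)*(-1/652458) = (-810 + 4177936/32041)*(-1/652458) = -21775274/32041*(-1/652458) = 10887637/10452703389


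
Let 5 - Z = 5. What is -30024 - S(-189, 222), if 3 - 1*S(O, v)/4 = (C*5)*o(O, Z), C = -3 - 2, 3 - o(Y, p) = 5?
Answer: -29836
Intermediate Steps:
Z = 0 (Z = 5 - 1*5 = 5 - 5 = 0)
o(Y, p) = -2 (o(Y, p) = 3 - 1*5 = 3 - 5 = -2)
C = -5
S(O, v) = -188 (S(O, v) = 12 - 4*(-5*5)*(-2) = 12 - (-100)*(-2) = 12 - 4*50 = 12 - 200 = -188)
-30024 - S(-189, 222) = -30024 - 1*(-188) = -30024 + 188 = -29836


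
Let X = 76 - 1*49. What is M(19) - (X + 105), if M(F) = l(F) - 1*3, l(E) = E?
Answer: -116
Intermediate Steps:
M(F) = -3 + F (M(F) = F - 1*3 = F - 3 = -3 + F)
X = 27 (X = 76 - 49 = 27)
M(19) - (X + 105) = (-3 + 19) - (27 + 105) = 16 - 1*132 = 16 - 132 = -116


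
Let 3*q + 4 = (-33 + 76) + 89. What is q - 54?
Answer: -34/3 ≈ -11.333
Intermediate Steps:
q = 128/3 (q = -4/3 + ((-33 + 76) + 89)/3 = -4/3 + (43 + 89)/3 = -4/3 + (⅓)*132 = -4/3 + 44 = 128/3 ≈ 42.667)
q - 54 = 128/3 - 54 = -34/3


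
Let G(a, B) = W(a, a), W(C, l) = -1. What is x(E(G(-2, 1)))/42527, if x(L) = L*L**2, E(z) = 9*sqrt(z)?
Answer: -729*I/42527 ≈ -0.017142*I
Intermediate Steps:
G(a, B) = -1
x(L) = L**3
x(E(G(-2, 1)))/42527 = (9*sqrt(-1))**3/42527 = (9*I)**3*(1/42527) = -729*I*(1/42527) = -729*I/42527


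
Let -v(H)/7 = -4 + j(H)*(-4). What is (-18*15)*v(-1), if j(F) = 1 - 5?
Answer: 22680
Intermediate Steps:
j(F) = -4
v(H) = -84 (v(H) = -7*(-4 - 4*(-4)) = -7*(-4 + 16) = -7*12 = -84)
(-18*15)*v(-1) = -18*15*(-84) = -270*(-84) = 22680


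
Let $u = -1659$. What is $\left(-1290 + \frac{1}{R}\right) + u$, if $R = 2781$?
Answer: $- \frac{8201168}{2781} \approx -2949.0$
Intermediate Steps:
$\left(-1290 + \frac{1}{R}\right) + u = \left(-1290 + \frac{1}{2781}\right) - 1659 = - \frac{3587489}{2781} - 1659 = - \frac{8201168}{2781}$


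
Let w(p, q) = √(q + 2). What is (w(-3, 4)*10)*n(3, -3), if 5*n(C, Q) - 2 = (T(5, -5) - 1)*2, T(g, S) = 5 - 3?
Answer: 8*√6 ≈ 19.596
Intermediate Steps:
T(g, S) = 2
n(C, Q) = ⅘ (n(C, Q) = ⅖ + ((2 - 1)*2)/5 = ⅖ + (1*2)/5 = ⅖ + (⅕)*2 = ⅖ + ⅖ = ⅘)
w(p, q) = √(2 + q)
(w(-3, 4)*10)*n(3, -3) = (√(2 + 4)*10)*(⅘) = (√6*10)*(⅘) = (10*√6)*(⅘) = 8*√6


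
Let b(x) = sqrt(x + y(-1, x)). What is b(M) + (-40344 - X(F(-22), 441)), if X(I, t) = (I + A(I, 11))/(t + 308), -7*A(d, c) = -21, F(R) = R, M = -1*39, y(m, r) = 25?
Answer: -30217637/749 + I*sqrt(14) ≈ -40344.0 + 3.7417*I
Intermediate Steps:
M = -39
A(d, c) = 3 (A(d, c) = -1/7*(-21) = 3)
X(I, t) = (3 + I)/(308 + t) (X(I, t) = (I + 3)/(t + 308) = (3 + I)/(308 + t))
b(x) = sqrt(25 + x) (b(x) = sqrt(x + 25) = sqrt(25 + x))
b(M) + (-40344 - X(F(-22), 441)) = sqrt(25 - 39) + (-40344 - (3 - 22)/(308 + 441)) = sqrt(-14) + (-40344 - (-19)/749) = I*sqrt(14) + (-40344 - (-19)/749) = I*sqrt(14) + (-40344 - 1*(-19/749)) = I*sqrt(14) + (-40344 + 19/749) = I*sqrt(14) - 30217637/749 = -30217637/749 + I*sqrt(14)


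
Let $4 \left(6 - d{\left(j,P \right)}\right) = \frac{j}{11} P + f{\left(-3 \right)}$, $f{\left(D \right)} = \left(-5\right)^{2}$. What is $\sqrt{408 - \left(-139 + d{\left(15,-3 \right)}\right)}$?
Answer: $\frac{\sqrt{264374}}{22} \approx 23.372$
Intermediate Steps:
$f{\left(D \right)} = 25$
$d{\left(j,P \right)} = - \frac{1}{4} - \frac{P j}{44}$ ($d{\left(j,P \right)} = 6 - \frac{\frac{j}{11} P + 25}{4} = 6 - \frac{\frac{P j}{11} + 25}{4} = 6 - \frac{25 + \frac{P j}{11}}{4} = 6 - \left(\frac{25}{4} + \frac{P j}{44}\right) = - \frac{1}{4} - \frac{P j}{44}$)
$\sqrt{408 - \left(-139 + d{\left(15,-3 \right)}\right)} = \sqrt{408 + \left(\left(46 + 93\right) - \left(- \frac{1}{4} - \left(- \frac{3}{44}\right) 15\right)\right)} = \sqrt{408 + \left(139 - \left(- \frac{1}{4} + \frac{45}{44}\right)\right)} = \sqrt{408 + \left(139 - \frac{17}{22}\right)} = \sqrt{408 + \frac{3041}{22}} = \sqrt{\frac{12017}{22}} = \frac{\sqrt{264374}}{22}$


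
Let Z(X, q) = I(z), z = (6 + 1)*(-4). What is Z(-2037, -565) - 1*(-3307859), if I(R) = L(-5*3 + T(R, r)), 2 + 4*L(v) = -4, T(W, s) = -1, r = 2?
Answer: 6615715/2 ≈ 3.3079e+6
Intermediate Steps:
L(v) = -3/2 (L(v) = -1/2 + (1/4)*(-4) = -1/2 - 1 = -3/2)
z = -28 (z = 7*(-4) = -28)
I(R) = -3/2
Z(X, q) = -3/2
Z(-2037, -565) - 1*(-3307859) = -3/2 - 1*(-3307859) = -3/2 + 3307859 = 6615715/2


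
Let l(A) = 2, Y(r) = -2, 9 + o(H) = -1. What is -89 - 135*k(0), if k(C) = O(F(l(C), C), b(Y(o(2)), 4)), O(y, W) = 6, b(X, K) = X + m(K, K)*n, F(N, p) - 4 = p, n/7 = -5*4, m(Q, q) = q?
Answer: -899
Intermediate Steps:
o(H) = -10 (o(H) = -9 - 1 = -10)
n = -140 (n = 7*(-5*4) = 7*(-20) = -140)
F(N, p) = 4 + p
b(X, K) = X - 140*K (b(X, K) = X + K*(-140) = X - 140*K)
k(C) = 6
-89 - 135*k(0) = -89 - 135*6 = -89 - 810 = -899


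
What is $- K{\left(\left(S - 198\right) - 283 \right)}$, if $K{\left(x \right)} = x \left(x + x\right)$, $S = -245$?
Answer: $-1054152$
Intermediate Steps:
$K{\left(x \right)} = 2 x^{2}$ ($K{\left(x \right)} = x 2 x = 2 x^{2}$)
$- K{\left(\left(S - 198\right) - 283 \right)} = - 2 \left(\left(-245 - 198\right) - 283\right)^{2} = - 2 \left(-443 - 283\right)^{2} = - 2 \left(-726\right)^{2} = - 2 \cdot 527076 = \left(-1\right) 1054152 = -1054152$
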